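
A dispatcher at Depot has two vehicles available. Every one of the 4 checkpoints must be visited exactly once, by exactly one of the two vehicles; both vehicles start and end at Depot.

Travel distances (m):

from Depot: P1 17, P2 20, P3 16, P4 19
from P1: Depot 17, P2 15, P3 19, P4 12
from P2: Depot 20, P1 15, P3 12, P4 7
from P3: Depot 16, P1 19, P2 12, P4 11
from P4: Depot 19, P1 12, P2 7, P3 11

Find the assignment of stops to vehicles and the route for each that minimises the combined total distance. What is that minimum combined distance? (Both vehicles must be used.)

There are 2^3 − 1 = 7 ways to divide the 4 stops into two non-empty groups. For each, the best each vehicle can do is its own shortest tour through its group:
  {P1} + {P2, P3, P4}: 34 + 54 = 88
  {P2} + {P1, P3, P4}: 40 + 56 = 96
  {P1, P2} + {P3, P4}: 52 + 46 = 98
  {P3} + {P1, P2, P4}: 32 + 56 = 88
  {P1, P3} + {P2, P4}: 52 + 46 = 98
  {P2, P3} + {P1, P4}: 48 + 48 = 96
  … (7 splits in total)
Best: vehicle 1 Depot → P1 → Depot = 34; vehicle 2 Depot → P2 → P4 → P3 → Depot = 54; combined 88.

Minimum combined distance: 88 m.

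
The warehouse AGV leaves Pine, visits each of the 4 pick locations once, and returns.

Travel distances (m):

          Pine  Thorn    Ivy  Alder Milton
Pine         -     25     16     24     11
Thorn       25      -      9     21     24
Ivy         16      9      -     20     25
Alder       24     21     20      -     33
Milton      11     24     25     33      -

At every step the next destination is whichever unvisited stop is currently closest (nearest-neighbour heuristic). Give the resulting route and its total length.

At Pine the remaining stops are Milton 11, Ivy 16, Alder 24, Thorn 25; go to Milton.
At Milton the remaining stops are Thorn 24, Ivy 25, Alder 33; go to Thorn.
At Thorn the remaining stops are Ivy 9, Alder 21; go to Ivy.
At Ivy the remaining stops are Alder 20; go to Alder.
Return Alder→Pine: 24.
Total = 11 + 24 + 9 + 20 + 24 = 88.

88 m along Pine → Milton → Thorn → Ivy → Alder → Pine.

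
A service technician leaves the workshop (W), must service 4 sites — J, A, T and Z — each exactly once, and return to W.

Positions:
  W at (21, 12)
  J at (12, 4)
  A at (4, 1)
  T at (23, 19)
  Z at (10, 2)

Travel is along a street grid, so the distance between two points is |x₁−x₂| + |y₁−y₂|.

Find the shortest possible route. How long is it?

With 4 stops there are 4!/2 = 12 distinct round trips (a route and its reverse cost the same).
W → J → A → T → Z → W: 17+11+37+30+21 = 116
W → J → A → Z → T → W: 17+11+7+30+9 = 74
W → J → T → A → Z → W: 17+26+37+7+21 = 108
W → J → T → Z → A → W: 17+26+30+7+28 = 108
W → J → Z → A → T → W: 17+4+7+37+9 = 74
W → J → Z → T → A → W: 17+4+30+37+28 = 116
W → A → J → T → Z → W: 28+11+26+30+21 = 116
W → A → J → Z → T → W: 28+11+4+30+9 = 82
W → A → T → J → Z → W: 28+37+26+4+21 = 116
W → A → Z → J → T → W: 28+7+4+26+9 = 74
W → T → J → A → Z → W: 9+26+11+7+21 = 74
W → T → A → J → Z → W: 9+37+11+4+21 = 82
The minimum is 74.
One optimal route: W → J → A → Z → T → W (or its reverse).

Shortest round trip = 74.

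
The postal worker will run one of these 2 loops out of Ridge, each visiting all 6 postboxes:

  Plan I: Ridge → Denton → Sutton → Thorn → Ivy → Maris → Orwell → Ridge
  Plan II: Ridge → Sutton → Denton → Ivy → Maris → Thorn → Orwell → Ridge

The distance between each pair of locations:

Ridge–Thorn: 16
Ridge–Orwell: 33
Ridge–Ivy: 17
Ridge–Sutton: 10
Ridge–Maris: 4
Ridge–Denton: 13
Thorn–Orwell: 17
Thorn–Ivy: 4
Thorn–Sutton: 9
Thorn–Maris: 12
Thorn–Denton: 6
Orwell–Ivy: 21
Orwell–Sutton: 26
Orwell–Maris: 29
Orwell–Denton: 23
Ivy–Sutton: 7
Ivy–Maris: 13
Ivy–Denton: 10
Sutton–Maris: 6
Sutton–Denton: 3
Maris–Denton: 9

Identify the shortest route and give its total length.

98 — Plan II is the shortest.

Plan I: 13 + 3 + 9 + 4 + 13 + 29 + 33 = 104
Plan II: 10 + 3 + 10 + 13 + 12 + 17 + 33 = 98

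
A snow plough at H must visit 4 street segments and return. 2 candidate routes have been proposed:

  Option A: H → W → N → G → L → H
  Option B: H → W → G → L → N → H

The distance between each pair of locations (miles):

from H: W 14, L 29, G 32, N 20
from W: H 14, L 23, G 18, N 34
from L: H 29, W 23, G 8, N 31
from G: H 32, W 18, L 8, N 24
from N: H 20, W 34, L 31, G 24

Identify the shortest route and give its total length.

Option A: 14 + 34 + 24 + 8 + 29 = 109
Option B: 14 + 18 + 8 + 31 + 20 = 91

91 miles — Option B is the shortest.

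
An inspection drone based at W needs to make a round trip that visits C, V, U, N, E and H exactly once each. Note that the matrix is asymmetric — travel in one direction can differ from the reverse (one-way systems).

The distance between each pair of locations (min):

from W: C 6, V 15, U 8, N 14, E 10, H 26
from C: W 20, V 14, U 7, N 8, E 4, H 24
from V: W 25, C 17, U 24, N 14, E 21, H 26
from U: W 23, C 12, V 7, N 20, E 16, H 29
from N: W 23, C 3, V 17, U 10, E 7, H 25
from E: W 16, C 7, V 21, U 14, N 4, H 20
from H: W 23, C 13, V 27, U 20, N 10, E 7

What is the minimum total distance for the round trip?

W-C-V-U-N-E-H-W: 6+14+24+20+7+20+23 = 114
W-C-V-U-N-H-E-W: 6+14+24+20+25+7+16 = 112
W-C-V-U-E-N-H-W: 6+14+24+16+4+25+23 = 112
W-C-V-U-E-H-N-W: 6+14+24+16+20+10+23 = 113
W-C-V-U-H-N-E-W: 6+14+24+29+10+7+16 = 106
W-C-V-U-H-E-N-W: 6+14+24+29+7+4+23 = 107
W-C-V-N-U-E-H-W: 6+14+14+10+16+20+23 = 103
W-C-V-N-U-H-E-W: 6+14+14+10+29+7+16 = 96
… (712 more)
W-U-V-H-N-C-E-W: 8+7+26+10+3+4+16 = 74  ← best
The minimum is 74.
One optimal route: W → U → V → H → N → C → E → W.

Shortest round trip = 74 min.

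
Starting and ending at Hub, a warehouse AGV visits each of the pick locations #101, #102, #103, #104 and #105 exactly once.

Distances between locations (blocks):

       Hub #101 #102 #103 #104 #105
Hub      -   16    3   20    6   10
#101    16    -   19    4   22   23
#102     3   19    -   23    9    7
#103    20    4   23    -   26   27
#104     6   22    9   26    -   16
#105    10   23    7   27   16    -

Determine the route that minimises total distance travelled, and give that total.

69 blocks — the shortest possible round trip.

With 5 stops there are 5!/2 = 60 distinct round trips (a route and its reverse cost the same).
Hub → #101 → #102 → #103 → #104 → #105 → Hub: 16+19+23+26+16+10 = 110
Hub → #101 → #102 → #103 → #105 → #104 → Hub: 16+19+23+27+16+6 = 107
Hub → #101 → #102 → #104 → #103 → #105 → Hub: 16+19+9+26+27+10 = 107
Hub → #101 → #102 → #104 → #105 → #103 → Hub: 16+19+9+16+27+20 = 107
Hub → #101 → #102 → #105 → #103 → #104 → Hub: 16+19+7+27+26+6 = 101
Hub → #101 → #102 → #105 → #104 → #103 → Hub: 16+19+7+16+26+20 = 104
Hub → #101 → #103 → #102 → #104 → #105 → Hub: 16+4+23+9+16+10 = 78
Hub → #101 → #103 → #102 → #105 → #104 → Hub: 16+4+23+7+16+6 = 72
Hub → #101 → #103 → #104 → #102 → #105 → Hub: 16+4+26+9+7+10 = 72
Hub → #101 → #103 → #104 → #105 → #102 → Hub: 16+4+26+16+7+3 = 72
Hub → #101 → #103 → #105 → #102 → #104 → Hub: 16+4+27+7+9+6 = 69
Hub → #101 → #103 → #105 → #104 → #102 → Hub: 16+4+27+16+9+3 = 75
Hub → #101 → #104 → #102 → #103 → #105 → Hub: 16+22+9+23+27+10 = 107
Hub → #101 → #104 → #102 → #105 → #103 → Hub: 16+22+9+7+27+20 = 101
… (46 more)
The minimum is 69.
One optimal route: Hub → #101 → #103 → #105 → #102 → #104 → Hub (or its reverse).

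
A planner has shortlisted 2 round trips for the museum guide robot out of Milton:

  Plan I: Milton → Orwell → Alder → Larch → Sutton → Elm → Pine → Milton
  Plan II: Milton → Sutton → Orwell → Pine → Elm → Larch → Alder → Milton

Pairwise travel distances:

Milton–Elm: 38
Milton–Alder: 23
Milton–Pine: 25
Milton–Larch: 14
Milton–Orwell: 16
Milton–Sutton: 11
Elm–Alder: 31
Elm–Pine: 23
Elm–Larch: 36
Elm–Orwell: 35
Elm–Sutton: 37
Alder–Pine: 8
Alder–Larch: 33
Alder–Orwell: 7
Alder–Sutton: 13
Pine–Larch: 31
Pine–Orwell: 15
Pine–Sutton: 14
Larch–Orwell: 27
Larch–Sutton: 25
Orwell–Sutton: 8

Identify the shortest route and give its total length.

149 — Plan II is the shortest.

Plan I: 16 + 7 + 33 + 25 + 37 + 23 + 25 = 166
Plan II: 11 + 8 + 15 + 23 + 36 + 33 + 23 = 149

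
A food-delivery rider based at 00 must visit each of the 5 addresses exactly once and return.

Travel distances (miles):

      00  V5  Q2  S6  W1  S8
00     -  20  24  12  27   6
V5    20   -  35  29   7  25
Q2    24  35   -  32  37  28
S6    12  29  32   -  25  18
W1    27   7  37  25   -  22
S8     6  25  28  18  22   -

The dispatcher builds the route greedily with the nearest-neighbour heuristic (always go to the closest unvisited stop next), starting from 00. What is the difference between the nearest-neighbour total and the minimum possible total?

Excess over optimum: 2 miles.

From 00: S8=6, S6=12, V5=20, Q2=24, W1=27 → choose S8 (6).
From S8: S6=18, W1=22, V5=25, Q2=28 → choose S6 (18).
From S6: W1=25, V5=29, Q2=32 → choose W1 (25).
From W1: V5=7, Q2=37 → choose V5 (7).
From V5: Q2=35 → choose Q2 (35).
NN route 00 → S8 → S6 → W1 → V5 → Q2 → 00 costs 115.
Optimal: 00 → S6 → W1 → V5 → Q2 → S8 → 00 costs 113 (by enumerating all 60 distinct tours).
Excess = 115 − 113 = 2.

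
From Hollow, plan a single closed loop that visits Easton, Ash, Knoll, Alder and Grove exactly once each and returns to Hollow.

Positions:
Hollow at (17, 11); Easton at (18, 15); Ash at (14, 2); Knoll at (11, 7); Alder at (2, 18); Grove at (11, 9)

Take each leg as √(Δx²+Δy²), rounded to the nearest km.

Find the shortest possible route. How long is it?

50 km — the shortest possible round trip.

With 5 stops there are 5!/2 = 60 distinct round trips (a route and its reverse cost the same).
Hollow-Easton-Ash-Knoll-Alder-Grove-Hollow: 4+14+6+14+13+6 = 57
Hollow-Easton-Ash-Knoll-Grove-Alder-Hollow: 4+14+6+2+13+17 = 56
Hollow-Easton-Ash-Alder-Knoll-Grove-Hollow: 4+14+20+14+2+6 = 60
Hollow-Easton-Ash-Alder-Grove-Knoll-Hollow: 4+14+20+13+2+7 = 60
Hollow-Easton-Ash-Grove-Knoll-Alder-Hollow: 4+14+8+2+14+17 = 59
Hollow-Easton-Ash-Grove-Alder-Knoll-Hollow: 4+14+8+13+14+7 = 60
Hollow-Easton-Knoll-Ash-Alder-Grove-Hollow: 4+11+6+20+13+6 = 60
Hollow-Easton-Knoll-Ash-Grove-Alder-Hollow: 4+11+6+8+13+17 = 59
Hollow-Easton-Knoll-Alder-Ash-Grove-Hollow: 4+11+14+20+8+6 = 63
Hollow-Easton-Knoll-Alder-Grove-Ash-Hollow: 4+11+14+13+8+9 = 59
Hollow-Easton-Knoll-Grove-Ash-Alder-Hollow: 4+11+2+8+20+17 = 62
Hollow-Easton-Knoll-Grove-Alder-Ash-Hollow: 4+11+2+13+20+9 = 59
Hollow-Easton-Alder-Ash-Knoll-Grove-Hollow: 4+16+20+6+2+6 = 54
Hollow-Easton-Alder-Ash-Grove-Knoll-Hollow: 4+16+20+8+2+7 = 57
… (46 more)
Hollow-Easton-Alder-Grove-Knoll-Ash-Hollow: 4+16+13+2+6+9 = 50  ← best
The minimum is 50.
One optimal route: Hollow → Easton → Alder → Grove → Knoll → Ash → Hollow (or its reverse).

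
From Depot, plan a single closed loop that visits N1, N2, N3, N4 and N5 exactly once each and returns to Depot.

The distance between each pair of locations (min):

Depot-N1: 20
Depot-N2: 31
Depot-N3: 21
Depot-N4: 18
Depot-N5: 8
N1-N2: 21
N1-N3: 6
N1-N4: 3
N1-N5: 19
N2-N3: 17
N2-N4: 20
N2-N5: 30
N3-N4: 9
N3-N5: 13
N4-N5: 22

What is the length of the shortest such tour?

With 5 stops there are 5!/2 = 60 distinct round trips (a route and its reverse cost the same).
Depot - N1 - N2 - N3 - N4 - N5 - Depot: 20+21+17+9+22+8 = 97
Depot - N1 - N2 - N3 - N5 - N4 - Depot: 20+21+17+13+22+18 = 111
Depot - N1 - N2 - N4 - N3 - N5 - Depot: 20+21+20+9+13+8 = 91
Depot - N1 - N2 - N4 - N5 - N3 - Depot: 20+21+20+22+13+21 = 117
Depot - N1 - N2 - N5 - N3 - N4 - Depot: 20+21+30+13+9+18 = 111
Depot - N1 - N2 - N5 - N4 - N3 - Depot: 20+21+30+22+9+21 = 123
Depot - N1 - N3 - N2 - N4 - N5 - Depot: 20+6+17+20+22+8 = 93
Depot - N1 - N3 - N2 - N5 - N4 - Depot: 20+6+17+30+22+18 = 113
Depot - N1 - N3 - N4 - N2 - N5 - Depot: 20+6+9+20+30+8 = 93
Depot - N1 - N3 - N4 - N5 - N2 - Depot: 20+6+9+22+30+31 = 118
Depot - N1 - N3 - N5 - N2 - N4 - Depot: 20+6+13+30+20+18 = 107
Depot - N1 - N3 - N5 - N4 - N2 - Depot: 20+6+13+22+20+31 = 112
Depot - N1 - N4 - N2 - N3 - N5 - Depot: 20+3+20+17+13+8 = 81
Depot - N1 - N4 - N2 - N5 - N3 - Depot: 20+3+20+30+13+21 = 107
… (46 more)
Depot - N4 - N1 - N2 - N3 - N5 - Depot: 18+3+21+17+13+8 = 80  ← best
The minimum is 80.
One optimal route: Depot → N4 → N1 → N2 → N3 → N5 → Depot (or its reverse).

Shortest round trip = 80 min.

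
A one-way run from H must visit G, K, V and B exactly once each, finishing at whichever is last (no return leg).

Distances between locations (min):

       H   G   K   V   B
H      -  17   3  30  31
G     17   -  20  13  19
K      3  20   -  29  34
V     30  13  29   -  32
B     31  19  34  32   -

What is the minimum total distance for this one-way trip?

Shortest open route: 64 min.

There are 4! = 24 possible orderings.
H→G→K→V→B: 17+20+29+32 = 98
H→G→K→B→V: 17+20+34+32 = 103
H→G→V→K→B: 17+13+29+34 = 93
H→G→V→B→K: 17+13+32+34 = 96
H→G→B→K→V: 17+19+34+29 = 99
H→G→B→V→K: 17+19+32+29 = 97
H→K→G→V→B: 3+20+13+32 = 68
H→K→G→B→V: 3+20+19+32 = 74
H→K→V→G→B: 3+29+13+19 = 64
H→K→V→B→G: 3+29+32+19 = 83
H→K→B→G→V: 3+34+19+13 = 69
H→K→B→V→G: 3+34+32+13 = 82
H→V→G→K→B: 30+13+20+34 = 97
H→V→G→B→K: 30+13+19+34 = 96
… (10 more)
The minimum is 64.
One shortest path: H → K → V → G → B.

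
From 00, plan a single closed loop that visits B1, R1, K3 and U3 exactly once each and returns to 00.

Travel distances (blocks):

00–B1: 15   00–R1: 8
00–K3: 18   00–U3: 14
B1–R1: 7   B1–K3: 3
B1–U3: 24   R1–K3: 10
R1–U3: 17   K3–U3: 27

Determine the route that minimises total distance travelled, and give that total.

Shortest round trip = 59 blocks.

With 4 stops there are 4!/2 = 12 distinct round trips (a route and its reverse cost the same).
00 - B1 - R1 - K3 - U3 - 00: 15+7+10+27+14 = 73
00 - B1 - R1 - U3 - K3 - 00: 15+7+17+27+18 = 84
00 - B1 - K3 - R1 - U3 - 00: 15+3+10+17+14 = 59
00 - B1 - K3 - U3 - R1 - 00: 15+3+27+17+8 = 70
00 - B1 - U3 - R1 - K3 - 00: 15+24+17+10+18 = 84
00 - B1 - U3 - K3 - R1 - 00: 15+24+27+10+8 = 84
00 - R1 - B1 - K3 - U3 - 00: 8+7+3+27+14 = 59
00 - R1 - B1 - U3 - K3 - 00: 8+7+24+27+18 = 84
00 - R1 - K3 - B1 - U3 - 00: 8+10+3+24+14 = 59
00 - R1 - U3 - B1 - K3 - 00: 8+17+24+3+18 = 70
00 - K3 - B1 - R1 - U3 - 00: 18+3+7+17+14 = 59
00 - K3 - R1 - B1 - U3 - 00: 18+10+7+24+14 = 73
The minimum is 59.
One optimal route: 00 → B1 → K3 → R1 → U3 → 00 (or its reverse).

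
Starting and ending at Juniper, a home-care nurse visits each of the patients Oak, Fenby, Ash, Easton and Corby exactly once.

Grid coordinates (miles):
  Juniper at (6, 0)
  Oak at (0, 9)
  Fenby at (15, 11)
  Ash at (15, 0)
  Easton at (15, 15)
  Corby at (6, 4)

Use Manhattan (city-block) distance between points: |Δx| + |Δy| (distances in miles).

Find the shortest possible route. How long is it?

With 5 stops there are 5!/2 = 60 distinct round trips (a route and its reverse cost the same).
Juniper - Oak - Fenby - Ash - Easton - Corby - Juniper: 15+17+11+15+20+4 = 82
Juniper - Oak - Fenby - Ash - Corby - Easton - Juniper: 15+17+11+13+20+24 = 100
Juniper - Oak - Fenby - Easton - Ash - Corby - Juniper: 15+17+4+15+13+4 = 68
Juniper - Oak - Fenby - Easton - Corby - Ash - Juniper: 15+17+4+20+13+9 = 78
Juniper - Oak - Fenby - Corby - Ash - Easton - Juniper: 15+17+16+13+15+24 = 100
Juniper - Oak - Fenby - Corby - Easton - Ash - Juniper: 15+17+16+20+15+9 = 92
Juniper - Oak - Ash - Fenby - Easton - Corby - Juniper: 15+24+11+4+20+4 = 78
Juniper - Oak - Ash - Fenby - Corby - Easton - Juniper: 15+24+11+16+20+24 = 110
Juniper - Oak - Ash - Easton - Fenby - Corby - Juniper: 15+24+15+4+16+4 = 78
Juniper - Oak - Ash - Easton - Corby - Fenby - Juniper: 15+24+15+20+16+20 = 110
Juniper - Oak - Ash - Corby - Fenby - Easton - Juniper: 15+24+13+16+4+24 = 96
Juniper - Oak - Ash - Corby - Easton - Fenby - Juniper: 15+24+13+20+4+20 = 96
Juniper - Oak - Easton - Fenby - Ash - Corby - Juniper: 15+21+4+11+13+4 = 68
Juniper - Oak - Easton - Fenby - Corby - Ash - Juniper: 15+21+4+16+13+9 = 78
… (46 more)
Juniper - Ash - Fenby - Easton - Oak - Corby - Juniper: 9+11+4+21+11+4 = 60  ← best
The minimum is 60.
One optimal route: Juniper → Ash → Fenby → Easton → Oak → Corby → Juniper (or its reverse).

Shortest round trip = 60 miles.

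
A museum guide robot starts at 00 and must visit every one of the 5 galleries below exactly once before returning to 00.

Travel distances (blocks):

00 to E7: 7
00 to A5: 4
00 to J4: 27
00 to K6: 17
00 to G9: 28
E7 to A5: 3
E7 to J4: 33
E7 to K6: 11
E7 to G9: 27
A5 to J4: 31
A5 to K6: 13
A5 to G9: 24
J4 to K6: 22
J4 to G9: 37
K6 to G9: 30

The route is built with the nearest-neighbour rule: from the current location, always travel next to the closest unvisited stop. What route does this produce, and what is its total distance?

Nearest-neighbour total = 105 blocks; route 00 → A5 → E7 → K6 → J4 → G9 → 00.

From 00: distances to unvisited — A5=4, E7=7, K6=17, J4=27, G9=28. Nearest is A5 (4).
From A5: distances to unvisited — E7=3, K6=13, G9=24, J4=31. Nearest is E7 (3).
From E7: distances to unvisited — K6=11, G9=27, J4=33. Nearest is K6 (11).
From K6: distances to unvisited — J4=22, G9=30. Nearest is J4 (22).
From J4: distances to unvisited — G9=37. Nearest is G9 (37).
Return G9→00: 28.
Total = 4 + 3 + 11 + 22 + 37 + 28 = 105.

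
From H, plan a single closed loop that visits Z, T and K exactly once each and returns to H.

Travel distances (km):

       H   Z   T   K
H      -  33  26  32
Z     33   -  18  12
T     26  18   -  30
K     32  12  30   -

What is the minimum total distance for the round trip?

88 km — the shortest possible round trip.

H → Z → T → K → H: 33+18+30+32 = 113
H → Z → K → T → H: 33+12+30+26 = 101
H → T → Z → K → H: 26+18+12+32 = 88
The minimum is 88.
One optimal route: H → T → Z → K → H (or its reverse).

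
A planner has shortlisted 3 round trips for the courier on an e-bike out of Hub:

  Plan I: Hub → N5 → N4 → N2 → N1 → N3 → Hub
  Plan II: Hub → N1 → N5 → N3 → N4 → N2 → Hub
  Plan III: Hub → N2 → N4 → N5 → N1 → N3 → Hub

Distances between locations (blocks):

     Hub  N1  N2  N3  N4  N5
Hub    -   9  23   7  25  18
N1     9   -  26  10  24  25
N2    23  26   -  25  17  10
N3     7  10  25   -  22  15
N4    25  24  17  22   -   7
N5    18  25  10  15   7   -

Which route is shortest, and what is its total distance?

85 blocks — Plan I is the shortest.

Plan I: 18 + 7 + 17 + 26 + 10 + 7 = 85
Plan II: 9 + 25 + 15 + 22 + 17 + 23 = 111
Plan III: 23 + 17 + 7 + 25 + 10 + 7 = 89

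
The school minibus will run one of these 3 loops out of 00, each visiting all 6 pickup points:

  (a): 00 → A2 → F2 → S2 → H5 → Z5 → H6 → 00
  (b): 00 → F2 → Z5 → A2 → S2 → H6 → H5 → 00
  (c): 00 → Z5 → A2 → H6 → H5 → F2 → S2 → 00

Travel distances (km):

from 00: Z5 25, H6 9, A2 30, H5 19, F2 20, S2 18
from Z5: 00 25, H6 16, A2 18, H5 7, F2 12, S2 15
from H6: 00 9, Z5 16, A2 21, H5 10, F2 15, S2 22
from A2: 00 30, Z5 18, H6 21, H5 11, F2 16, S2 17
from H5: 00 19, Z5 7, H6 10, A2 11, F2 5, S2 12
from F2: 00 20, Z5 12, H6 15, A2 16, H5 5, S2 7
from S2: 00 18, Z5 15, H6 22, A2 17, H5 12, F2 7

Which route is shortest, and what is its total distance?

Shortest is (a), total 97 km.

(a): 30 + 16 + 7 + 12 + 7 + 16 + 9 = 97
(b): 20 + 12 + 18 + 17 + 22 + 10 + 19 = 118
(c): 25 + 18 + 21 + 10 + 5 + 7 + 18 = 104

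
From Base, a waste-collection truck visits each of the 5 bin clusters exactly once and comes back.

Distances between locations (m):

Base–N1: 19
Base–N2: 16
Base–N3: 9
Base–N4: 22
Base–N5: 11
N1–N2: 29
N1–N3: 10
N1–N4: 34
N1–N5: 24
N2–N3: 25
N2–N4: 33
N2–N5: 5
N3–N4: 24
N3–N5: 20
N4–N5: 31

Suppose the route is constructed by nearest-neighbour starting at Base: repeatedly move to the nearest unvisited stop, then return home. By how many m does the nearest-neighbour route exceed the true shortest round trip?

2 m longer than the optimal tour.

From Base: N3=9, N5=11, N2=16, N1=19, N4=22 → choose N3 (9).
From N3: N1=10, N5=20, N4=24, N2=25 → choose N1 (10).
From N1: N5=24, N2=29, N4=34 → choose N5 (24).
From N5: N2=5, N4=31 → choose N2 (5).
From N2: N4=33 → choose N4 (33).
NN route Base → N3 → N1 → N5 → N2 → N4 → Base costs 103.
Optimal: Base → N2 → N5 → N1 → N3 → N4 → Base costs 101 (by enumerating all 60 distinct tours).
Excess = 103 − 101 = 2.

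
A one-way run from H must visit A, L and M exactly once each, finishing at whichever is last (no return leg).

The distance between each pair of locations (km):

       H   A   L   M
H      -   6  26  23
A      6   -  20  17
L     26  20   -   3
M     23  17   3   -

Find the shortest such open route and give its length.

Minimum one-way distance = 26 km.

There are 3! = 6 possible orderings.
H → A → L → M: 6+20+3 = 29
H → A → M → L: 6+17+3 = 26
H → L → A → M: 26+20+17 = 63
H → L → M → A: 26+3+17 = 46
H → M → A → L: 23+17+20 = 60
H → M → L → A: 23+3+20 = 46
The minimum is 26.
One shortest path: H → A → M → L.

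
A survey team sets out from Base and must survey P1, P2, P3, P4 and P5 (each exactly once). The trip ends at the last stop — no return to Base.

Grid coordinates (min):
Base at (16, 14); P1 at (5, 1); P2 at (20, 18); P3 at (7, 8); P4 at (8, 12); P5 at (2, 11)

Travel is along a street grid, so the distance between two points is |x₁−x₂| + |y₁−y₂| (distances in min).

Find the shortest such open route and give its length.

Shortest open route: 50 min.

There are 5! = 120 possible orderings.
Base → P1 → P2 → P3 → P4 → P5: 24+32+23+5+7 = 91
Base → P1 → P2 → P3 → P5 → P4: 24+32+23+8+7 = 94
Base → P1 → P2 → P4 → P3 → P5: 24+32+18+5+8 = 87
Base → P1 → P2 → P4 → P5 → P3: 24+32+18+7+8 = 89
Base → P1 → P2 → P5 → P3 → P4: 24+32+25+8+5 = 94
Base → P1 → P2 → P5 → P4 → P3: 24+32+25+7+5 = 93
Base → P1 → P3 → P2 → P4 → P5: 24+9+23+18+7 = 81
Base → P1 → P3 → P2 → P5 → P4: 24+9+23+25+7 = 88
Base → P1 → P3 → P4 → P2 → P5: 24+9+5+18+25 = 81
Base → P1 → P3 → P4 → P5 → P2: 24+9+5+7+25 = 70
Base → P1 → P3 → P5 → P2 → P4: 24+9+8+25+18 = 84
Base → P1 → P3 → P5 → P4 → P2: 24+9+8+7+18 = 66
Base → P1 → P4 → P2 → P3 → P5: 24+14+18+23+8 = 87
Base → P1 → P4 → P2 → P5 → P3: 24+14+18+25+8 = 89
… (106 more)
Base → P2 → P4 → P5 → P3 → P1: 8+18+7+8+9 = 50  ← best
The minimum is 50.
One shortest path: Base → P2 → P4 → P5 → P3 → P1.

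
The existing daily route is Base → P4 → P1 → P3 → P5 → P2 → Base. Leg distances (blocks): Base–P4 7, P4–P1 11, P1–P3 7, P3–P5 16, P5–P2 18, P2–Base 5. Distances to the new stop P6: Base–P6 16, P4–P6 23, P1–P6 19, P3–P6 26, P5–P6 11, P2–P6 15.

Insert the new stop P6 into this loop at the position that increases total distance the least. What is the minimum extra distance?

Insertion cost between consecutive stops i–j is d(i,P6) + d(P6,j) − d(i,j):
  between Base and P4: 16 + 23 − 7 = 32
  between P4 and P1: 23 + 19 − 11 = 31
  between P1 and P3: 19 + 26 − 7 = 38
  between P3 and P5: 26 + 11 − 16 = 21
  between P5 and P2: 11 + 15 − 18 = 8
  between P2 and Base: 15 + 16 − 5 = 26
Cheapest insertion is between P5 and P2, adding 8.
New total = 64 + 8 = 72.

Minimum extra distance: 8 blocks, inserting P6 between P5 and P2.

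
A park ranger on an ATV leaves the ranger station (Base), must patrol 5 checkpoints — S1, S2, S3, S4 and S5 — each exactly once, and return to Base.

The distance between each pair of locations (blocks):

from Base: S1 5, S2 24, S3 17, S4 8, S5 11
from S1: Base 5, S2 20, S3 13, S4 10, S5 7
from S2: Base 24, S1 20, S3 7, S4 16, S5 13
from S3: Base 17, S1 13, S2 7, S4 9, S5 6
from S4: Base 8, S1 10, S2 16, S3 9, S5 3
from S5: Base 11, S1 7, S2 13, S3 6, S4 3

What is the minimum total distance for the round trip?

Base → S1 → S2 → S3 → S4 → S5 → Base: 5+20+7+9+3+11 = 55
Base → S1 → S2 → S3 → S5 → S4 → Base: 5+20+7+6+3+8 = 49
Base → S1 → S2 → S4 → S3 → S5 → Base: 5+20+16+9+6+11 = 67
Base → S1 → S2 → S4 → S5 → S3 → Base: 5+20+16+3+6+17 = 67
Base → S1 → S2 → S5 → S3 → S4 → Base: 5+20+13+6+9+8 = 61
Base → S1 → S2 → S5 → S4 → S3 → Base: 5+20+13+3+9+17 = 67
Base → S1 → S3 → S2 → S4 → S5 → Base: 5+13+7+16+3+11 = 55
Base → S1 → S3 → S2 → S5 → S4 → Base: 5+13+7+13+3+8 = 49
Base → S1 → S3 → S4 → S2 → S5 → Base: 5+13+9+16+13+11 = 67
Base → S1 → S3 → S4 → S5 → S2 → Base: 5+13+9+3+13+24 = 67
Base → S1 → S3 → S5 → S2 → S4 → Base: 5+13+6+13+16+8 = 61
Base → S1 → S3 → S5 → S4 → S2 → Base: 5+13+6+3+16+24 = 67
Base → S1 → S4 → S2 → S3 → S5 → Base: 5+10+16+7+6+11 = 55
Base → S1 → S4 → S2 → S5 → S3 → Base: 5+10+16+13+6+17 = 67
… (46 more)
The minimum is 49.
One optimal route: Base → S1 → S2 → S3 → S5 → S4 → Base (or its reverse).

49 blocks — the shortest possible round trip.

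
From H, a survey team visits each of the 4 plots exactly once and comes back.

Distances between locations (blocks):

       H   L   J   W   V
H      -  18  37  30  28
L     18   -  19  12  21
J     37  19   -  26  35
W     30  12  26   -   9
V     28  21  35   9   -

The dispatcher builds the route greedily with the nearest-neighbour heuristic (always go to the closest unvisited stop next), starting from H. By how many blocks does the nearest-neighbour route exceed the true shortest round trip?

Excess over optimum: 11 blocks.

From H: L=18, V=28, W=30, J=37 → choose L (18).
From L: W=12, J=19, V=21 → choose W (12).
From W: V=9, J=26 → choose V (9).
From V: J=35 → choose J (35).
NN route H → L → W → V → J → H costs 111.
Optimal: H → L → J → W → V → H costs 100 (by enumerating all 12 distinct tours).
Excess = 111 − 100 = 11.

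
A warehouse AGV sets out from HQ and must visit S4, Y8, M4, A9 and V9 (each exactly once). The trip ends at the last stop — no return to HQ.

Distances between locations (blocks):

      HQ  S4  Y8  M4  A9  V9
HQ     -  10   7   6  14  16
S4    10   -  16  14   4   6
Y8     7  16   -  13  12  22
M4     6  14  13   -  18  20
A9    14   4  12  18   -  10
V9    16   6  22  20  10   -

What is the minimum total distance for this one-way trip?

There are 5! = 120 possible orderings.
HQ→S4→Y8→M4→A9→V9: 10+16+13+18+10 = 67
HQ→S4→Y8→M4→V9→A9: 10+16+13+20+10 = 69
HQ→S4→Y8→A9→M4→V9: 10+16+12+18+20 = 76
HQ→S4→Y8→A9→V9→M4: 10+16+12+10+20 = 68
HQ→S4→Y8→V9→M4→A9: 10+16+22+20+18 = 86
HQ→S4→Y8→V9→A9→M4: 10+16+22+10+18 = 76
HQ→S4→M4→Y8→A9→V9: 10+14+13+12+10 = 59
HQ→S4→M4→Y8→V9→A9: 10+14+13+22+10 = 69
HQ→S4→M4→A9→Y8→V9: 10+14+18+12+22 = 76
HQ→S4→M4→A9→V9→Y8: 10+14+18+10+22 = 74
HQ→S4→M4→V9→Y8→A9: 10+14+20+22+12 = 78
HQ→S4→M4→V9→A9→Y8: 10+14+20+10+12 = 66
HQ→S4→A9→Y8→M4→V9: 10+4+12+13+20 = 59
HQ→S4→A9→Y8→V9→M4: 10+4+12+22+20 = 68
… (106 more)
HQ→M4→Y8→A9→S4→V9: 6+13+12+4+6 = 41  ← best
The minimum is 41.
One shortest path: HQ → M4 → Y8 → A9 → S4 → V9.

Shortest open route: 41 blocks.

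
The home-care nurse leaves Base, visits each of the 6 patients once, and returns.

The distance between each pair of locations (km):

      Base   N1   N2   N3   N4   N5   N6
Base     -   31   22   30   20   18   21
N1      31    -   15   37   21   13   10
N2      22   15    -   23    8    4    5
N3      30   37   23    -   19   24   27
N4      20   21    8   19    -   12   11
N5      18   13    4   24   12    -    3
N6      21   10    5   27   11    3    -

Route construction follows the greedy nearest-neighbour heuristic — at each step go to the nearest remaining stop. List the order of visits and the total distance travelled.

Nearest-neighbour total = 121 km; route Base → N5 → N6 → N2 → N4 → N3 → N1 → Base.

Base → [N5:18 / N4:20 / N6:21 / N2:22 / N3:30 / N1:31] → N5 (18)
N5 → [N6:3 / N2:4 / N4:12 / N1:13 / N3:24] → N6 (3)
N6 → [N2:5 / N1:10 / N4:11 / N3:27] → N2 (5)
N2 → [N4:8 / N1:15 / N3:23] → N4 (8)
N4 → [N3:19 / N1:21] → N3 (19)
N3 → [N1:37] → N1 (37)
Return N1→Base: 31.
Total = 18 + 3 + 5 + 8 + 19 + 37 + 31 = 121.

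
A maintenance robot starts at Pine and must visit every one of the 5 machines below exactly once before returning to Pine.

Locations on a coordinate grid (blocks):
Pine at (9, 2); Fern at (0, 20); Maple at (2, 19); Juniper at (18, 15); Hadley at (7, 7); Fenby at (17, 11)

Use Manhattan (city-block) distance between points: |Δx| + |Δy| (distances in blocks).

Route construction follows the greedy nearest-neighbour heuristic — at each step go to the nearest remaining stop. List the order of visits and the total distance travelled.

76 blocks along Pine → Hadley → Fenby → Juniper → Maple → Fern → Pine.

At Pine the remaining stops are Hadley 7, Fenby 17, Juniper 22, Maple 24, Fern 27; go to Hadley.
At Hadley the remaining stops are Fenby 14, Maple 17, Juniper 19, Fern 20; go to Fenby.
At Fenby the remaining stops are Juniper 5, Maple 23, Fern 26; go to Juniper.
At Juniper the remaining stops are Maple 20, Fern 23; go to Maple.
At Maple the remaining stops are Fern 3; go to Fern.
Return Fern→Pine: 27.
Total = 7 + 14 + 5 + 20 + 3 + 27 = 76.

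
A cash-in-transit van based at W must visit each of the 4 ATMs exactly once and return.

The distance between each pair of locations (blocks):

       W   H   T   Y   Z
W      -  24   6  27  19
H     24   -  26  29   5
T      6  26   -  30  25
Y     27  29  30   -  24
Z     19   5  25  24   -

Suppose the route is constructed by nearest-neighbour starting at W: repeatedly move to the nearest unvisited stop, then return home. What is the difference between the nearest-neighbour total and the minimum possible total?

From W: T=6, Z=19, H=24, Y=27 → choose T (6).
From T: Z=25, H=26, Y=30 → choose Z (25).
From Z: H=5, Y=24 → choose H (5).
From H: Y=29 → choose Y (29).
NN route W → T → Z → H → Y → W costs 92.
Optimal: W → T → H → Z → Y → W costs 88 (by enumerating all 12 distinct tours).
Excess = 92 − 88 = 4.

Excess over optimum: 4 blocks.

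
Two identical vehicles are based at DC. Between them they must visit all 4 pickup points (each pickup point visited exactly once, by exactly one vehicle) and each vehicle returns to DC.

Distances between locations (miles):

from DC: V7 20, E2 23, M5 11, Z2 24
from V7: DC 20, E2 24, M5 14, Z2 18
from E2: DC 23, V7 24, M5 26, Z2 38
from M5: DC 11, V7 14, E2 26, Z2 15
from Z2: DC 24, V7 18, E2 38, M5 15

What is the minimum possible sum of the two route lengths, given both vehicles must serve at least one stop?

Minimum combined distance: 110 miles.

There are 2^3 − 1 = 7 ways to divide the 4 stops into two non-empty groups. For each, the best each vehicle can do is its own shortest tour through its group:
  {V7} + {E2, M5, Z2}: 40 + 87 = 127
  {E2} + {V7, M5, Z2}: 46 + 64 = 110
  {V7, E2} + {M5, Z2}: 67 + 50 = 117
  {M5} + {V7, E2, Z2}: 22 + 89 = 111
  {V7, M5} + {E2, Z2}: 45 + 85 = 130
  {E2, M5} + {V7, Z2}: 60 + 62 = 122
  … (7 splits in total)
Best: vehicle 1 DC → E2 → DC = 46; vehicle 2 DC → V7 → Z2 → M5 → DC = 64; combined 110.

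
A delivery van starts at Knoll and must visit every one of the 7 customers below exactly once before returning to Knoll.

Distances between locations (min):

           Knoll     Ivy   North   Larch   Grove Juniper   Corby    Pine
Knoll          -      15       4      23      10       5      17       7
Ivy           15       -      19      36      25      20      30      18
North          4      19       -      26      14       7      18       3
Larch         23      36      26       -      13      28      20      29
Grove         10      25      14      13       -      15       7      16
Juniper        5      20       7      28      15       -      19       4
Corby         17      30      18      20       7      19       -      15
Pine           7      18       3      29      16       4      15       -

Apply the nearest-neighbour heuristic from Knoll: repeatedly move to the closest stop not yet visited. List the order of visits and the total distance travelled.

Knoll → [North:4 / Juniper:5 / Pine:7 / Grove:10 / Ivy:15 / Corby:17 / Larch:23] → North (4)
North → [Pine:3 / Juniper:7 / Grove:14 / Corby:18 / Ivy:19 / Larch:26] → Pine (3)
Pine → [Juniper:4 / Corby:15 / Grove:16 / Ivy:18 / Larch:29] → Juniper (4)
Juniper → [Grove:15 / Corby:19 / Ivy:20 / Larch:28] → Grove (15)
Grove → [Corby:7 / Larch:13 / Ivy:25] → Corby (7)
Corby → [Larch:20 / Ivy:30] → Larch (20)
Larch → [Ivy:36] → Ivy (36)
Return Ivy→Knoll: 15.
Total = 4 + 3 + 4 + 15 + 7 + 20 + 36 + 15 = 104.

104 min along Knoll → North → Pine → Juniper → Grove → Corby → Larch → Ivy → Knoll.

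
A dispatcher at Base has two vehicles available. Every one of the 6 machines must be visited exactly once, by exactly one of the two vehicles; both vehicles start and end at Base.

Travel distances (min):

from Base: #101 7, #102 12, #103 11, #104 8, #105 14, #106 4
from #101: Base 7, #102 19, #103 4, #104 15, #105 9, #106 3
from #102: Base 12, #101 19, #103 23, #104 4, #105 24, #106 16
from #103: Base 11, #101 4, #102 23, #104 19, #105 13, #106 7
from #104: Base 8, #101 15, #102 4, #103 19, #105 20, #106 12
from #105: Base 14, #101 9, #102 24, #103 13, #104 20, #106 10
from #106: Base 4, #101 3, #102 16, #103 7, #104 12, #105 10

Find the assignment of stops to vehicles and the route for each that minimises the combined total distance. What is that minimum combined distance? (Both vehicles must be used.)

62 min — the smallest possible combined total.

Try each way of splitting the stops between the two vehicles (each non-empty) and, for each split, find the best tour for each vehicle:
  {#101} + {#102, #103, #104, #105, #106}: 14 + 60 = 74
  {#102} + {#101, #103, #104, #105, #106}: 24 + 52 = 76
  {#101, #102} + {#103, #104, #105, #106}: 38 + 52 = 90
  {#103} + {#101, #102, #104, #105, #106}: 22 + 52 = 74
  {#101, #103} + {#102, #104, #105, #106}: 22 + 50 = 72
  {#102, #103} + {#101, #104, #105, #106}: 46 + 44 = 90
  … (31 splits in total)
  {#102, #104} + {#101, #103, #105, #106}: 24 + 38 = 62  ← best
Best: vehicle 1 Base → #102 → #104 → Base = 24; vehicle 2 Base → #101 → #103 → #105 → #106 → Base = 38; combined 62.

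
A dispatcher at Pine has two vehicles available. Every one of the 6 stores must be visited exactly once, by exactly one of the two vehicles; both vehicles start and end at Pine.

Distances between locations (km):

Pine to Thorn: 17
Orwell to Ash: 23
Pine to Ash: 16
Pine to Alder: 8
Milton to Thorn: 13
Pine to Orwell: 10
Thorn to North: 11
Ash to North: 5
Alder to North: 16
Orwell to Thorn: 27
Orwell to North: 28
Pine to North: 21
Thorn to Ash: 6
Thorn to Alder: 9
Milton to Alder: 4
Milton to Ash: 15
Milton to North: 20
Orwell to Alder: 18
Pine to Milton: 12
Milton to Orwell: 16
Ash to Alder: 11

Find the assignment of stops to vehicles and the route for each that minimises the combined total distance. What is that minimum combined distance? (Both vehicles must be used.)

77 km — the smallest possible combined total.

Try each way of splitting the stops between the two vehicles (each non-empty) and, for each split, find the best tour for each vehicle:
  {Milton} + {Orwell, Thorn, Ash, Alder, North}: 24 + 66 = 90
  {Orwell} + {Milton, Thorn, Ash, Alder, North}: 20 + 57 = 77
  {Milton, Orwell} + {Thorn, Ash, Alder, North}: 38 + 49 = 87
  {Thorn} + {Milton, Orwell, Ash, Alder, North}: 34 + 67 = 101
  {Milton, Thorn} + {Orwell, Ash, Alder, North}: 42 + 62 = 104
  {Orwell, Thorn} + {Milton, Ash, Alder, North}: 54 + 53 = 107
  … (31 splits in total)
Best: vehicle 1 Pine → Orwell → Pine = 20; vehicle 2 Pine → Milton → Alder → Thorn → Ash → North → Pine = 57; combined 77.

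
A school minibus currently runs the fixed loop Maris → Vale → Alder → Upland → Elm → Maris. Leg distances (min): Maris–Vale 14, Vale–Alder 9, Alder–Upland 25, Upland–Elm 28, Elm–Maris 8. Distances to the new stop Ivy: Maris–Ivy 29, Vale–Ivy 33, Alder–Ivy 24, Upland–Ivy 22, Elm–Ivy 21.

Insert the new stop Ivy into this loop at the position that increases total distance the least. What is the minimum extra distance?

Minimum extra distance: 15 min, inserting Ivy between Upland and Elm.

Insertion cost between consecutive stops i–j is d(i,Ivy) + d(Ivy,j) − d(i,j):
  between Maris and Vale: 29 + 33 − 14 = 48
  between Vale and Alder: 33 + 24 − 9 = 48
  between Alder and Upland: 24 + 22 − 25 = 21
  between Upland and Elm: 22 + 21 − 28 = 15
  between Elm and Maris: 21 + 29 − 8 = 42
Cheapest insertion is between Upland and Elm, adding 15.
New total = 84 + 15 = 99.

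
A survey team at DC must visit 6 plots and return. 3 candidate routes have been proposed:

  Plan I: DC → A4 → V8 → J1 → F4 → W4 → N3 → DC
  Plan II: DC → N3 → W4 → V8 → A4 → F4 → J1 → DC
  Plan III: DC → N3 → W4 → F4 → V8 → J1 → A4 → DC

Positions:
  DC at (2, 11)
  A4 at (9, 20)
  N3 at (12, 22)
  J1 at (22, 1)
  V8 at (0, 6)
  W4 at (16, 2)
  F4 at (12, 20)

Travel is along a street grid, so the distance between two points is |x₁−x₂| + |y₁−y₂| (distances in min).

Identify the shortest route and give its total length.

150 min — Plan II is the shortest.

Plan I: 16 + 23 + 27 + 29 + 22 + 24 + 21 = 162
Plan II: 21 + 24 + 20 + 23 + 3 + 29 + 30 = 150
Plan III: 21 + 24 + 22 + 26 + 27 + 32 + 16 = 168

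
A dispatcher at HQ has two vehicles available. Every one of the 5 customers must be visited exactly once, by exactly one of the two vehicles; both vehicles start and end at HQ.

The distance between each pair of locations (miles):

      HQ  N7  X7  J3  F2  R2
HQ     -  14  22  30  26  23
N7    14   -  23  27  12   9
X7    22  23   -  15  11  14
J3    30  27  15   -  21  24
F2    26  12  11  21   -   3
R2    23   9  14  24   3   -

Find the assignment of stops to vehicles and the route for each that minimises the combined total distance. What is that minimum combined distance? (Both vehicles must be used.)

Check every non-empty split of the stops between the two vehicles; for each half take its own optimal tour:
  {N7} + {X7, J3, F2, R2}: 28 + 82 = 110
  {X7} + {N7, J3, F2, R2}: 44 + 77 = 121
  {N7, X7} + {J3, F2, R2}: 59 + 77 = 136
  {J3} + {N7, X7, F2, R2}: 60 + 59 = 119
  {N7, J3} + {X7, F2, R2}: 71 + 59 = 130
  {X7, J3} + {N7, F2, R2}: 67 + 52 = 119
  … (15 splits in total)
Best: vehicle 1 HQ → N7 → HQ = 28; vehicle 2 HQ → J3 → X7 → F2 → R2 → HQ = 82; combined 110.

110 miles — the smallest possible combined total.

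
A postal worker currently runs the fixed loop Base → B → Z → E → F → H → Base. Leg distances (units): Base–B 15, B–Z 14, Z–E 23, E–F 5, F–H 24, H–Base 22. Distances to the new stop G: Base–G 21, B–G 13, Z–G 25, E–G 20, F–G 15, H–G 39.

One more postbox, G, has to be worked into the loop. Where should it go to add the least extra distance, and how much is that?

+19 — insert G between Base and B.

Insertion cost between consecutive stops i–j is d(i,G) + d(G,j) − d(i,j):
  between Base and B: 21 + 13 − 15 = 19
  between B and Z: 13 + 25 − 14 = 24
  between Z and E: 25 + 20 − 23 = 22
  between E and F: 20 + 15 − 5 = 30
  between F and H: 15 + 39 − 24 = 30
  between H and Base: 39 + 21 − 22 = 38
Cheapest insertion is between Base and B, adding 19.
New total = 103 + 19 = 122.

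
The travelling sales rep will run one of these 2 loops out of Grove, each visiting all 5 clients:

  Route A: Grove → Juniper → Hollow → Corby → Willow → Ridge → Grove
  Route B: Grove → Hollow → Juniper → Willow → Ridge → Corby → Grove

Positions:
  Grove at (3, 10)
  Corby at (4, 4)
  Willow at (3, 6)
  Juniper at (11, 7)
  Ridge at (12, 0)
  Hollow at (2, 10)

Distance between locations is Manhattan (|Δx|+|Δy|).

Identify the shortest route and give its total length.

Route A: 11 + 12 + 8 + 3 + 15 + 19 = 68
Route B: 1 + 12 + 9 + 15 + 12 + 7 = 56

56 — Route B is the shortest.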